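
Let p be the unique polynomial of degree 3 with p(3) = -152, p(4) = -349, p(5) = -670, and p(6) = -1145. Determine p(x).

Write p(x) = ax^3 + bx^2 + cx + d. Substituting each data point gives a linear system:
  27a + 9b + 3c + d = -152
  64a + 16b + 4c + d = -349
  125a + 25b + 5c + d = -670
  216a + 36b + 6c + d = -1145
Solving the system yields a = -5, b = -2, c = 2, d = -5.
So p(x) = -5x^3 - 2x^2 + 2x - 5.
Check: p(5) = -670. ✓

p(x) = -5x^3 - 2x^2 + 2x - 5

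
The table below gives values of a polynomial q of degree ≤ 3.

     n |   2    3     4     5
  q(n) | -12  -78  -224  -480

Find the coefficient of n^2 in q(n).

Write q(n) = an^3 + bn^2 + cn + d. Substituting each data point gives a linear system:
  8a + 4b + 2c + d = -12
  27a + 9b + 3c + d = -78
  64a + 16b + 4c + d = -224
  125a + 25b + 5c + d = -480
Solving the system yields a = -5, b = 5, c = 4, d = 0.
So q(n) = -5n³ + 5n² + 4n.
The coefficient of n^2 is 5.

5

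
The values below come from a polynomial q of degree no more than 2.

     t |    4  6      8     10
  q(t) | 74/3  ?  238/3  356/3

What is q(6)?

The 3 known points determine the degree-2 polynomial uniquely.
Write q(t) = at^2 + bt + c. Substituting each data point gives a linear system:
  16a + 4b + c = 74/3
  64a + 8b + c = 238/3
  100a + 10b + c = 356/3
Solving the system yields a = 1, b = 5/3, c = 2.
So q(t) = t² + (5/3)t + 2.
Then q(6) = 48.

48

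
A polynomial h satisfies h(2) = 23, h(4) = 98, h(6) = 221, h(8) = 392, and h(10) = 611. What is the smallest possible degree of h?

Forward differences of the values at x = 2, 4, 6, 8, 10:
  h  : 23  98  221  392  611
  Δ  : 75  123  171  219
  Δ^2: 48  48  48
  Δ^3: 0  0
  Δ^4: 0
The second differences are constant (48) and nonzero, while all higher differences vanish, so the minimal degree is 2.

2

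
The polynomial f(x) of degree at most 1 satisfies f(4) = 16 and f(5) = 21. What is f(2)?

6

Using the Lagrange interpolation formula with nodes 4, 5:
  L_0(x) = (x - 5) / -1
  L_1(x) = (x - 4) / 1
Then f(x) = 16·L_0(x) + 21·L_1(x).
Expanding and collecting terms gives f(x) = 5x - 4.
Evaluating at x = 2: f(2) = 6.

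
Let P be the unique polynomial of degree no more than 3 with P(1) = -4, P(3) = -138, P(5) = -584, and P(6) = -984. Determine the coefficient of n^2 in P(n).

-3

Write P(n) = an^3 + bn^2 + cn + d. Substituting each data point gives a linear system:
  a + b + c + d = -4
  27a + 9b + 3c + d = -138
  125a + 25b + 5c + d = -584
  216a + 36b + 6c + d = -984
Solving the system yields a = -4, b = -3, c = -3, d = 6.
So P(n) = -4n^3 - 3n^2 - 3n + 6.
The coefficient of n^2 is -3.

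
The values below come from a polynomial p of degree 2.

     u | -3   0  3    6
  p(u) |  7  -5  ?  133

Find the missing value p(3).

On equispaced nodes a degree-2 polynomial has vanishing third forward difference, so
  - p(-3) + 3·p(0) - 3·p(3) + p(6) = 0.
Substituting the known values and solving for p(3):
  -3·p(3) = -111
  p(3) = 37.

37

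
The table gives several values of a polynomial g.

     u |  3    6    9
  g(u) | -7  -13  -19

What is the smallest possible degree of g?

Forward differences of the values at u = 3, 6, 9:
  g  : -7  -13  -19
  Δ  : -6  -6
  Δ^2: 0
The first differences are constant (-6) and nonzero, while all higher differences vanish, so the minimal degree is 1.

1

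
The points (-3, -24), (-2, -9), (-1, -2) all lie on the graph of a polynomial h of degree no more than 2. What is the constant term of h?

-3

Write h(t) = at^2 + bt + c. Substituting each data point gives a linear system:
  9a - 3b + c = -24
  4a - 2b + c = -9
  a - b + c = -2
Solving the system yields a = -4, b = -5, c = -3.
So h(t) = -4t² - 5t - 3.
The constant term is -3.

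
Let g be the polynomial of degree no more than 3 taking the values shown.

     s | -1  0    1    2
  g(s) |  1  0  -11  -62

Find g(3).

-183

Write g(s) = as^3 + bs^2 + cs + d. Substituting each data point gives a linear system:
  -a + b - c + d = 1
  d = 0
  a + b + c + d = -11
  8a + 4b + 2c + d = -62
Solving the system yields a = -5, b = -5, c = -1, d = 0.
So g(s) = -5s^3 - 5s^2 - s.
Then g(3) = -183.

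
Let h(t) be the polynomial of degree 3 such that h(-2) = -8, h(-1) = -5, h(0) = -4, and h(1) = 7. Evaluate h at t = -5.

Using the Lagrange interpolation formula with nodes -2, -1, 0, 1:
  L_0(t) = (t + 1)t(t - 1) / -6
  L_1(t) = (t + 2)t(t - 1) / 2
  L_2(t) = (t + 2)(t + 1)(t - 1) / -2
  L_3(t) = (t + 2)(t + 1)t / 6
Then h(t) = -8·L_0(t) - 5·L_1(t) - 4·L_2(t) + 7·L_3(t).
Expanding and collecting terms gives h(t) = 2t³ + 5t² + 4t - 4.
Evaluating at t = -5: h(-5) = -149.

-149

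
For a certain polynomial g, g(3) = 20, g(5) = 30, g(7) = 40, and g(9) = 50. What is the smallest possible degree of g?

1

Forward differences of the values at t = 3, 5, 7, 9:
  g  : 20  30  40  50
  Δ  : 10  10  10
  Δ^2: 0  0
  Δ^3: 0
The first differences are constant (10) and nonzero, while all higher differences vanish, so the minimal degree is 1.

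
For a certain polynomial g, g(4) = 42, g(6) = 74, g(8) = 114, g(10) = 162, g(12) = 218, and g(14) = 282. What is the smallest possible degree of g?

2

Forward differences of the values at x = 4, 6, 8, 10, 12, 14:
  g  : 42  74  114  162  218  282
  Δ  : 32  40  48  56  64
  Δ^2: 8  8  8  8
  Δ^3: 0  0  0
  Δ^4: 0  0
  Δ^5: 0
The second differences are constant (8) and nonzero, while all higher differences vanish, so the minimal degree is 2.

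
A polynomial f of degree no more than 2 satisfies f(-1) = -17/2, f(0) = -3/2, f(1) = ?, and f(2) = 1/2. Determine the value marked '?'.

The 3 known points determine the degree-2 polynomial uniquely.
Write f(s) = as^2 + bs + c. Substituting each data point gives a linear system:
  a - b + c = -17/2
  c = -3/2
  4a + 2b + c = 1/2
Solving the system yields a = -2, b = 5, c = -3/2.
So f(s) = -2s² + 5s - 3/2.
Then f(1) = 3/2.

3/2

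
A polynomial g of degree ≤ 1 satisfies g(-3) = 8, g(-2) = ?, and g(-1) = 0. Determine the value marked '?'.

The 2 known points determine the degree-1 polynomial uniquely.
Write g(s) = as + b. Substituting each data point gives a linear system:
  -3a + b = 8
  -a + b = 0
Solving the system yields a = -4, b = -4.
So g(s) = -4s - 4.
Then g(-2) = 4.

4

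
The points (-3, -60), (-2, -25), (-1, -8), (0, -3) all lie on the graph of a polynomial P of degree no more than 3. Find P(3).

0

Write P(x) = ax^3 + bx^2 + cx + d. Substituting each data point gives a linear system:
  -27a + 9b - 3c + d = -60
  -8a + 4b - 2c + d = -25
  -a + b - c + d = -8
  d = -3
Solving the system yields a = 1, b = -3, c = 1, d = -3.
So P(x) = x^3 - 3x^2 + x - 3.
Then P(3) = 0.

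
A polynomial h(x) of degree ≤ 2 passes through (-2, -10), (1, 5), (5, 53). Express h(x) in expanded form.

Write h(x) = ax^2 + bx + c. Substituting each data point gives a linear system:
  4a - 2b + c = -10
  a + b + c = 5
  25a + 5b + c = 53
Solving the system yields a = 1, b = 6, c = -2.
So h(x) = x^2 + 6x - 2.
Check: h(5) = 53. ✓

h(x) = x^2 + 6x - 2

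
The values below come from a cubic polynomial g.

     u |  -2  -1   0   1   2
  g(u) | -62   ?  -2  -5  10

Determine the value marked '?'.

-11

On equispaced nodes a degree-3 polynomial has vanishing fourth forward difference, so
  g(-2) - 4·g(-1) + 6·g(0) - 4·g(1) + g(2) = 0.
Substituting the known values and solving for g(-1):
  -4·g(-1) = 44
  g(-1) = -11.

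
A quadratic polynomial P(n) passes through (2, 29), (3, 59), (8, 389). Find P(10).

Write P(n) = an^2 + bn + c. Substituting each data point gives a linear system:
  4a + 2b + c = 29
  9a + 3b + c = 59
  64a + 8b + c = 389
Solving the system yields a = 6, b = 0, c = 5.
So P(n) = 6n^2 + 5.
Then P(10) = 605.

605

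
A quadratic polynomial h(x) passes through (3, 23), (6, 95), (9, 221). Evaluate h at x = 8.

173

Using the Lagrange interpolation formula with nodes 3, 6, 9:
  L_0(x) = (x - 6)(x - 9) / 18
  L_1(x) = (x - 3)(x - 9) / -9
  L_2(x) = (x - 3)(x - 6) / 18
Then h(x) = 23·L_0(x) + 95·L_1(x) + 221·L_2(x).
Expanding and collecting terms gives h(x) = 3x^2 - 3x + 5.
Evaluating at x = 8: h(8) = 173.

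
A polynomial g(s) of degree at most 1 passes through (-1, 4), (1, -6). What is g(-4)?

Write g(s) = as + b. Substituting each data point gives a linear system:
  -a + b = 4
  a + b = -6
Solving the system yields a = -5, b = -1.
So g(s) = -5s - 1.
Then g(-4) = 19.

19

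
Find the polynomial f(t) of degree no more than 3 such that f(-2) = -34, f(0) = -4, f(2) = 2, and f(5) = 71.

f(t) = t^3 - 3t^2 + 5t - 4

Write f(t) = at^3 + bt^2 + ct + d. Substituting each data point gives a linear system:
  -8a + 4b - 2c + d = -34
  d = -4
  8a + 4b + 2c + d = 2
  125a + 25b + 5c + d = 71
Solving the system yields a = 1, b = -3, c = 5, d = -4.
So f(t) = t^3 - 3t^2 + 5t - 4.
Check: f(-2) = -34. ✓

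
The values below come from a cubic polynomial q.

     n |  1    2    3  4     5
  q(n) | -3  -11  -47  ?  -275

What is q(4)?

-129

The 4 known points determine the degree-3 polynomial uniquely.
Write q(n) = an^3 + bn^2 + cn + d. Substituting each data point gives a linear system:
  a + b + c + d = -3
  8a + 4b + 2c + d = -11
  27a + 9b + 3c + d = -47
  125a + 25b + 5c + d = -275
Solving the system yields a = -3, b = 4, c = 1, d = -5.
So q(n) = -3n^3 + 4n^2 + n - 5.
Then q(4) = -129.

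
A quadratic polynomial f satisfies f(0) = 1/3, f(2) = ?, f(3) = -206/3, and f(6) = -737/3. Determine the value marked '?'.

The 3 known points determine the degree-2 polynomial uniquely.
Write f(u) = au^2 + bu + c. Substituting each data point gives a linear system:
  c = 1/3
  9a + 3b + c = -206/3
  36a + 6b + c = -737/3
Solving the system yields a = -6, b = -5, c = 1/3.
So f(u) = -6u^2 - 5u + 1/3.
Then f(2) = -101/3.

-101/3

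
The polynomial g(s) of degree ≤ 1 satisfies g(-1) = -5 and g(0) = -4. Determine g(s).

Write g(s) = as + b. Substituting each data point gives a linear system:
  -a + b = -5
  b = -4
Solving the system yields a = 1, b = -4.
So g(s) = s - 4.
Check: g(0) = -4. ✓

g(s) = s - 4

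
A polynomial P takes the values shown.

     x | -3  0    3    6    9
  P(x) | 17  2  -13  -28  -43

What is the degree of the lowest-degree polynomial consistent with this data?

1

Forward differences of the values at x = -3, 0, 3, 6, 9:
  P  : 17  2  -13  -28  -43
  Δ  : -15  -15  -15  -15
  Δ^2: 0  0  0
  Δ^3: 0  0
  Δ^4: 0
The first differences are constant (-15) and nonzero, while all higher differences vanish, so the minimal degree is 1.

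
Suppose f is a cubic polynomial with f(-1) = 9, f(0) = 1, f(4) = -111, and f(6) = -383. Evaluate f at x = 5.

-219

Using the Lagrange interpolation formula with nodes -1, 0, 4, 6:
  L_0(x) = x(x - 4)(x - 6) / -35
  L_1(x) = (x + 1)(x - 4)(x - 6) / 24
  L_2(x) = (x + 1)x(x - 6) / -40
  L_3(x) = (x + 1)x(x - 4) / 84
Then f(x) = 9·L_0(x) + 1·L_1(x) - 111·L_2(x) - 383·L_3(x).
Expanding and collecting terms gives f(x) = -2x³ + 2x² - 4x + 1.
Evaluating at x = 5: f(5) = -219.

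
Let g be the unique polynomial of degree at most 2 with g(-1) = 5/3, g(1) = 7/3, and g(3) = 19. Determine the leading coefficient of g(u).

2

Write g(u) = au^2 + bu + c. Substituting each data point gives a linear system:
  a - b + c = 5/3
  a + b + c = 7/3
  9a + 3b + c = 19
Solving the system yields a = 2, b = 1/3, c = 0.
So g(u) = 2u^2 + (1/3)u.
The leading coefficient is 2.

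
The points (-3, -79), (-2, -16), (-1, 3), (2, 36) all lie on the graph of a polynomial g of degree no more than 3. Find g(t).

Using the Lagrange interpolation formula with nodes -3, -2, -1, 2:
  L_0(t) = (t + 2)(t + 1)(t - 2) / -10
  L_1(t) = (t + 3)(t + 1)(t - 2) / 4
  L_2(t) = (t + 3)(t + 2)(t - 2) / -6
  L_3(t) = (t + 3)(t + 2)(t + 1) / 60
Then g(t) = -79·L_0(t) - 16·L_1(t) + 3·L_2(t) + 36·L_3(t).
Expanding and collecting terms gives g(t) = 4t³ + 2t² - 3t + 2.
Check: g(-3) = -79. ✓

g(t) = 4t^3 + 2t^2 - 3t + 2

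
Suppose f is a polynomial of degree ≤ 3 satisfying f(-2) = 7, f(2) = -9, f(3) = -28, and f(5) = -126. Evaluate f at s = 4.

Write f(s) = as^3 + bs^2 + cs + d. Substituting each data point gives a linear system:
  -8a + 4b - 2c + d = 7
  8a + 4b + 2c + d = -9
  27a + 9b + 3c + d = -28
  125a + 25b + 5c + d = -126
Solving the system yields a = -1, b = 0, c = 0, d = -1.
So f(s) = -s³ - 1.
Then f(4) = -65.

-65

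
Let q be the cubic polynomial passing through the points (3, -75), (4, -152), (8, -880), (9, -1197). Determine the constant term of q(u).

Write q(u) = au^3 + bu^2 + cu + d. Substituting each data point gives a linear system:
  27a + 9b + 3c + d = -75
  64a + 16b + 4c + d = -152
  512a + 64b + 8c + d = -880
  729a + 81b + 9c + d = -1197
Solving the system yields a = -1, b = -6, c = 2, d = 0.
So q(u) = -u^3 - 6u^2 + 2u.
The constant term is 0.

0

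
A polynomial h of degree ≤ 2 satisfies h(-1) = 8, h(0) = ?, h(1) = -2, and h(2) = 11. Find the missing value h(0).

The 3 known points determine the degree-2 polynomial uniquely.
Write h(u) = au^2 + bu + c. Substituting each data point gives a linear system:
  a - b + c = 8
  a + b + c = -2
  4a + 2b + c = 11
Solving the system yields a = 6, b = -5, c = -3.
So h(u) = 6u^2 - 5u - 3.
Then h(0) = -3.

-3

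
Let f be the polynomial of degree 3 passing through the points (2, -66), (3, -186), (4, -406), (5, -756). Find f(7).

Write f(n) = an^3 + bn^2 + cn + d. Substituting each data point gives a linear system:
  8a + 4b + 2c + d = -66
  27a + 9b + 3c + d = -186
  64a + 16b + 4c + d = -406
  125a + 25b + 5c + d = -756
Solving the system yields a = -5, b = -5, c = 0, d = -6.
So f(n) = -5n³ - 5n² - 6.
Then f(7) = -1966.

-1966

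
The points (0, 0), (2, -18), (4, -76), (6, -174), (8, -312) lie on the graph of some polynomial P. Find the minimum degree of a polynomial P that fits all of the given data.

2

Forward differences of the values at s = 0, 2, 4, 6, 8:
  P  : 0  -18  -76  -174  -312
  Δ  : -18  -58  -98  -138
  Δ^2: -40  -40  -40
  Δ^3: 0  0
  Δ^4: 0
The second differences are constant (-40) and nonzero, while all higher differences vanish, so the minimal degree is 2.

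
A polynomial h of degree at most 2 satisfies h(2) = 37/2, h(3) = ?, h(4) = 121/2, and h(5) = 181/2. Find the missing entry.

73/2

On equispaced nodes a degree-2 polynomial has vanishing third forward difference, so
  - h(2) + 3·h(3) - 3·h(4) + h(5) = 0.
Substituting the known values and solving for h(3):
  3·h(3) = 219/2
  h(3) = 73/2.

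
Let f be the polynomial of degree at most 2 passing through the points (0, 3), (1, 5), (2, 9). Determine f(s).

Using the Lagrange interpolation formula with nodes 0, 1, 2:
  L_0(s) = (s - 1)(s - 2) / 2
  L_1(s) = s(s - 2) / -1
  L_2(s) = s(s - 1) / 2
Then f(s) = 3·L_0(s) + 5·L_1(s) + 9·L_2(s).
Expanding and collecting terms gives f(s) = s^2 + s + 3.
Check: f(0) = 3. ✓

f(s) = s^2 + s + 3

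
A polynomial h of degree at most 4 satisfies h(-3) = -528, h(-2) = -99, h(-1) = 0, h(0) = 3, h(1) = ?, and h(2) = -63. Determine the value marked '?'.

The 5 known points determine the degree-4 polynomial uniquely.
Write h(n) = an^4 + bn^3 + cn^2 + dn + e. Substituting each data point gives a linear system:
  81a - 27b + 9c - 3d + e = -528
  16a - 8b + 4c - 2d + e = -99
  a - b + c - d + e = 0
  e = 3
  16a + 8b + 4c + 2d + e = -63
Solving the system yields a = -6, b = 3, c = 3, d = -3, e = 3.
So h(n) = -6n⁴ + 3n³ + 3n² - 3n + 3.
Then h(1) = 0.

0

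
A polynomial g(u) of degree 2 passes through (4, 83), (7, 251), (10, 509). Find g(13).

Forward differences of the values at u = 4, 7, 10:
  g  : 83  251  509
  Δ  : 168  258
  Δ^2: 90
The second differences are constant, confirming degree 2.
Interpolating (Newton forward form) and evaluating at u = 13 gives g(13) = 857.

857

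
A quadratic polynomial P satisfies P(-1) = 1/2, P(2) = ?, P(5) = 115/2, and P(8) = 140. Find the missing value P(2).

11

On equispaced nodes a degree-2 polynomial has vanishing third forward difference, so
  - P(-1) + 3·P(2) - 3·P(5) + P(8) = 0.
Substituting the known values and solving for P(2):
  3·P(2) = 33
  P(2) = 11.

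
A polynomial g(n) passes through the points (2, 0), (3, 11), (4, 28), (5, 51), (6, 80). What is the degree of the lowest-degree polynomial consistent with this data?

2

Forward differences of the values at n = 2, 3, 4, 5, 6:
  g  : 0  11  28  51  80
  Δ  : 11  17  23  29
  Δ^2: 6  6  6
  Δ^3: 0  0
  Δ^4: 0
The second differences are constant (6) and nonzero, while all higher differences vanish, so the minimal degree is 2.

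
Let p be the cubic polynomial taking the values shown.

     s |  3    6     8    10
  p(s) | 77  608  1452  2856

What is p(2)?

24

Write p(s) = as^3 + bs^2 + cs + d. Substituting each data point gives a linear system:
  27a + 9b + 3c + d = 77
  216a + 36b + 6c + d = 608
  512a + 64b + 8c + d = 1452
  1000a + 100b + 10c + d = 2856
Solving the system yields a = 3, b = -2, c = 6, d = -4.
So p(s) = 3s³ - 2s² + 6s - 4.
Then p(2) = 24.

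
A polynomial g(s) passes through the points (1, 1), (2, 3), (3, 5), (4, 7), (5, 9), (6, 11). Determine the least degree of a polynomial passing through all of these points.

Forward differences of the values at s = 1, 2, 3, 4, 5, 6:
  g  : 1  3  5  7  9  11
  Δ  : 2  2  2  2  2
  Δ^2: 0  0  0  0
  Δ^3: 0  0  0
  Δ^4: 0  0
  Δ^5: 0
The first differences are constant (2) and nonzero, while all higher differences vanish, so the minimal degree is 1.

1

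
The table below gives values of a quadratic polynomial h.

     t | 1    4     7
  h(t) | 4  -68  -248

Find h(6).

Write h(t) = at^2 + bt + c. Substituting each data point gives a linear system:
  a + b + c = 4
  16a + 4b + c = -68
  49a + 7b + c = -248
Solving the system yields a = -6, b = 6, c = 4.
So h(t) = -6t^2 + 6t + 4.
Then h(6) = -176.

-176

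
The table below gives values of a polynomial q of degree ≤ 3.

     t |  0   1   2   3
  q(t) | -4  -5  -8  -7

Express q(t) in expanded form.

Write q(t) = at^3 + bt^2 + ct + d. Substituting each data point gives a linear system:
  d = -4
  a + b + c + d = -5
  8a + 4b + 2c + d = -8
  27a + 9b + 3c + d = -7
Solving the system yields a = 1, b = -4, c = 2, d = -4.
So q(t) = t^3 - 4t^2 + 2t - 4.
Check: q(3) = -7. ✓

q(t) = t^3 - 4t^2 + 2t - 4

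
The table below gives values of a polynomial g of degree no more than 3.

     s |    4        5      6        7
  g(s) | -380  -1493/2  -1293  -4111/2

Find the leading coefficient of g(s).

-6

Write g(s) = as^3 + bs^2 + cs + d. Substituting each data point gives a linear system:
  64a + 16b + 4c + d = -380
  125a + 25b + 5c + d = -1493/2
  216a + 36b + 6c + d = -1293
  343a + 49b + 7c + d = -4111/2
Solving the system yields a = -6, b = 0, c = -1/2, d = 6.
So g(s) = -6s^3 - (1/2)s + 6.
The leading coefficient is -6.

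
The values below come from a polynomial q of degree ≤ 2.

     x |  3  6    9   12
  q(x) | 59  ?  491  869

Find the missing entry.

221

The 3 known points determine the degree-2 polynomial uniquely.
Write q(x) = ax^2 + bx + c. Substituting each data point gives a linear system:
  9a + 3b + c = 59
  81a + 9b + c = 491
  144a + 12b + c = 869
Solving the system yields a = 6, b = 0, c = 5.
So q(x) = 6x^2 + 5.
Then q(6) = 221.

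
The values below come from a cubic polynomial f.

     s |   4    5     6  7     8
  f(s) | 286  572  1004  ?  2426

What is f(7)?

1612

The 4 known points determine the degree-3 polynomial uniquely.
Write f(s) = as^3 + bs^2 + cs + d. Substituting each data point gives a linear system:
  64a + 16b + 4c + d = 286
  125a + 25b + 5c + d = 572
  216a + 36b + 6c + d = 1004
  512a + 64b + 8c + d = 2426
Solving the system yields a = 5, b = -2, c = -1, d = 2.
So f(s) = 5s^3 - 2s^2 - s + 2.
Then f(7) = 1612.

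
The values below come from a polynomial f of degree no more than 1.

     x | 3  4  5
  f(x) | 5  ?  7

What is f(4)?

The 2 known points determine the degree-1 polynomial uniquely.
Write f(x) = ax + b. Substituting each data point gives a linear system:
  3a + b = 5
  5a + b = 7
Solving the system yields a = 1, b = 2.
So f(x) = x + 2.
Then f(4) = 6.

6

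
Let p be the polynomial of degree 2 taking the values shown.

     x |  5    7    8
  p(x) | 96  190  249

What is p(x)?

Using the Lagrange interpolation formula with nodes 5, 7, 8:
  L_0(x) = (x - 7)(x - 8) / 6
  L_1(x) = (x - 5)(x - 8) / -2
  L_2(x) = (x - 5)(x - 7) / 3
Then p(x) = 96·L_0(x) + 190·L_1(x) + 249·L_2(x).
Expanding and collecting terms gives p(x) = 4x² - x + 1.
Check: p(7) = 190. ✓

p(x) = 4x^2 - x + 1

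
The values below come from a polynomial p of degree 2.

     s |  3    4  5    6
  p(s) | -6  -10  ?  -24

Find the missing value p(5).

The 3 known points determine the degree-2 polynomial uniquely.
Write p(s) = as^2 + bs + c. Substituting each data point gives a linear system:
  9a + 3b + c = -6
  16a + 4b + c = -10
  36a + 6b + c = -24
Solving the system yields a = -1, b = 3, c = -6.
So p(s) = -s^2 + 3s - 6.
Then p(5) = -16.

-16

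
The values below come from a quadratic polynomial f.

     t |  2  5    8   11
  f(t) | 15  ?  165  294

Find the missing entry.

The 3 known points determine the degree-2 polynomial uniquely.
Write f(t) = at^2 + bt + c. Substituting each data point gives a linear system:
  4a + 2b + c = 15
  64a + 8b + c = 165
  121a + 11b + c = 294
Solving the system yields a = 2, b = 5, c = -3.
So f(t) = 2t^2 + 5t - 3.
Then f(5) = 72.

72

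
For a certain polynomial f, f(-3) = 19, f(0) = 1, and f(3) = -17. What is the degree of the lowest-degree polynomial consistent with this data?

Forward differences of the values at t = -3, 0, 3:
  f  : 19  1  -17
  Δ  : -18  -18
  Δ^2: 0
The first differences are constant (-18) and nonzero, while all higher differences vanish, so the minimal degree is 1.

1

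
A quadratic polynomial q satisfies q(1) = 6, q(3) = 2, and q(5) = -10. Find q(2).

Forward differences of the values at t = 1, 3, 5:
  q  : 6  2  -10
  Δ  : -4  -12
  Δ^2: -8
The second differences are constant, confirming degree 2.
Interpolating (Newton forward form) and evaluating at t = 2 gives q(2) = 5.

5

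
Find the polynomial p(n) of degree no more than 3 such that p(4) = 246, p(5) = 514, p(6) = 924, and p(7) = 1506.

p(n) = 5n^3 - 4n^2 - n - 6

Write p(n) = an^3 + bn^2 + cn + d. Substituting each data point gives a linear system:
  64a + 16b + 4c + d = 246
  125a + 25b + 5c + d = 514
  216a + 36b + 6c + d = 924
  343a + 49b + 7c + d = 1506
Solving the system yields a = 5, b = -4, c = -1, d = -6.
So p(n) = 5n³ - 4n² - n - 6.
Check: p(7) = 1506. ✓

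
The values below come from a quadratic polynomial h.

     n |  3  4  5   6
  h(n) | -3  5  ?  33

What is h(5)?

17

On equispaced nodes a degree-2 polynomial has vanishing third forward difference, so
  - h(3) + 3·h(4) - 3·h(5) + h(6) = 0.
Substituting the known values and solving for h(5):
  -3·h(5) = -51
  h(5) = 17.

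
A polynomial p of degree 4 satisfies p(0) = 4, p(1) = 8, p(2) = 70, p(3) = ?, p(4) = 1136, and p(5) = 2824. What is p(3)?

The 5 known points determine the degree-4 polynomial uniquely.
Write p(s) = as^4 + bs^3 + cs^2 + ds + e. Substituting each data point gives a linear system:
  e = 4
  a + b + c + d + e = 8
  16a + 8b + 4c + 2d + e = 70
  256a + 64b + 16c + 4d + e = 1136
  625a + 125b + 25c + 5d + e = 2824
Solving the system yields a = 5, b = -3, c = 3, d = -1, e = 4.
So p(s) = 5s^4 - 3s^3 + 3s^2 - s + 4.
Then p(3) = 352.

352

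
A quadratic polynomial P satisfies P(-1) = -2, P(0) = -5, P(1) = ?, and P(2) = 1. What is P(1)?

-4

On equispaced nodes a degree-2 polynomial has vanishing third forward difference, so
  - P(-1) + 3·P(0) - 3·P(1) + P(2) = 0.
Substituting the known values and solving for P(1):
  -3·P(1) = 12
  P(1) = -4.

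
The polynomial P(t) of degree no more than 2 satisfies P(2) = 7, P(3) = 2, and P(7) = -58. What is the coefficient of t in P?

5

Write P(t) = at^2 + bt + c. Substituting each data point gives a linear system:
  4a + 2b + c = 7
  9a + 3b + c = 2
  49a + 7b + c = -58
Solving the system yields a = -2, b = 5, c = 5.
So P(t) = -2t² + 5t + 5.
The coefficient of t is 5.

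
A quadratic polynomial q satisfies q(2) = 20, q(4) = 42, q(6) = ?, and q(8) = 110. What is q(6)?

72

The 3 known points determine the degree-2 polynomial uniquely.
Write q(t) = at^2 + bt + c. Substituting each data point gives a linear system:
  4a + 2b + c = 20
  16a + 4b + c = 42
  64a + 8b + c = 110
Solving the system yields a = 1, b = 5, c = 6.
So q(t) = t^2 + 5t + 6.
Then q(6) = 72.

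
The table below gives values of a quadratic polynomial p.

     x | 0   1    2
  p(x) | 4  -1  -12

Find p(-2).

Forward differences of the values at x = 0, 1, 2:
  p  : 4  -1  -12
  Δ  : -5  -11
  Δ^2: -6
The second differences are constant, confirming degree 2.
Interpolating (Newton forward form) and evaluating at x = -2 gives p(-2) = -4.

-4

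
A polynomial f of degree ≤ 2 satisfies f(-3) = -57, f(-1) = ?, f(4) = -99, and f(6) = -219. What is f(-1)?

-9

The 3 known points determine the degree-2 polynomial uniquely.
Write f(t) = at^2 + bt + c. Substituting each data point gives a linear system:
  9a - 3b + c = -57
  16a + 4b + c = -99
  36a + 6b + c = -219
Solving the system yields a = -6, b = 0, c = -3.
So f(t) = -6t² - 3.
Then f(-1) = -9.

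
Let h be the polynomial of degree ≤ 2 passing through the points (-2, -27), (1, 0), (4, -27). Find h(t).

h(t) = -3t^2 + 6t - 3

Using the Lagrange interpolation formula with nodes -2, 1, 4:
  L_0(t) = (t - 1)(t - 4) / 18
  L_1(t) = (t + 2)(t - 4) / -9
  L_2(t) = (t + 2)(t - 1) / 18
Then h(t) = -27·L_0(t) + 0·L_1(t) - 27·L_2(t).
Expanding and collecting terms gives h(t) = -3t^2 + 6t - 3.
Check: h(1) = 0. ✓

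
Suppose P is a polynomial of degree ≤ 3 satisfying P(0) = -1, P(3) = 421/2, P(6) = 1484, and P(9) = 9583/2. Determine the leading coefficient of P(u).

Write P(u) = au^3 + bu^2 + cu + d. Substituting each data point gives a linear system:
  d = -1
  27a + 9b + 3c + d = 421/2
  216a + 36b + 6c + d = 1484
  729a + 81b + 9c + d = 9583/2
Solving the system yields a = 6, b = 5, c = 3/2, d = -1.
So P(u) = 6u³ + 5u² + (3/2)u - 1.
The leading coefficient is 6.

6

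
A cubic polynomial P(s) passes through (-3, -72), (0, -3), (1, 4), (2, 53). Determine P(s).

Write P(s) = as^3 + bs^2 + cs + d. Substituting each data point gives a linear system:
  -27a + 9b - 3c + d = -72
  d = -3
  a + b + c + d = 4
  8a + 4b + 2c + d = 53
Solving the system yields a = 5, b = 6, c = -4, d = -3.
So P(s) = 5s^3 + 6s^2 - 4s - 3.
Check: P(-3) = -72. ✓

P(s) = 5s^3 + 6s^2 - 4s - 3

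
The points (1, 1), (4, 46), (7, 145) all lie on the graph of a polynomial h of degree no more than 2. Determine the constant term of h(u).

Write h(u) = au^2 + bu + c. Substituting each data point gives a linear system:
  a + b + c = 1
  16a + 4b + c = 46
  49a + 7b + c = 145
Solving the system yields a = 3, b = 0, c = -2.
So h(u) = 3u^2 - 2.
The constant term is -2.

-2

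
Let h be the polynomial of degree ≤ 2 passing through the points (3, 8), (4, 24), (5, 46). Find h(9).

Write h(n) = an^2 + bn + c. Substituting each data point gives a linear system:
  9a + 3b + c = 8
  16a + 4b + c = 24
  25a + 5b + c = 46
Solving the system yields a = 3, b = -5, c = -4.
So h(n) = 3n² - 5n - 4.
Then h(9) = 194.

194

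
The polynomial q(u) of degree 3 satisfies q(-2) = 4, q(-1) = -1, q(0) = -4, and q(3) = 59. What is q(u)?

q(u) = u^3 + 4u^2 - 4

Write q(u) = au^3 + bu^2 + cu + d. Substituting each data point gives a linear system:
  -8a + 4b - 2c + d = 4
  -a + b - c + d = -1
  d = -4
  27a + 9b + 3c + d = 59
Solving the system yields a = 1, b = 4, c = 0, d = -4.
So q(u) = u³ + 4u² - 4.
Check: q(-2) = 4. ✓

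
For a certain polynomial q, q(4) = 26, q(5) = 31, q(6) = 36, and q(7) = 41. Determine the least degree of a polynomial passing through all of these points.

Divided differences on the nodes 4, 5, 6, 7:
  order 0: 26  31  36  41
  order 1: 5  5  5
  order 2: 0  0
  order 3: 0
The order-1 divided differences are all 5 (nonzero) and every higher order vanishes, so the data lies on a polynomial of degree exactly 1.

1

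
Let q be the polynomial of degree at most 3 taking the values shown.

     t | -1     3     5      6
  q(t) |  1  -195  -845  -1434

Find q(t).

Write q(t) = at^3 + bt^2 + ct + d. Substituting each data point gives a linear system:
  -a + b - c + d = 1
  27a + 9b + 3c + d = -195
  125a + 25b + 5c + d = -845
  216a + 36b + 6c + d = -1434
Solving the system yields a = -6, b = -4, c = 1, d = 0.
So q(t) = -6t^3 - 4t^2 + t.
Check: q(5) = -845. ✓

q(t) = -6t^3 - 4t^2 + t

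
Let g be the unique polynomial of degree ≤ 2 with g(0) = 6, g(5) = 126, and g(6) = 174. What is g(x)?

Write g(x) = ax^2 + bx + c. Substituting each data point gives a linear system:
  c = 6
  25a + 5b + c = 126
  36a + 6b + c = 174
Solving the system yields a = 4, b = 4, c = 6.
So g(x) = 4x^2 + 4x + 6.
Check: g(5) = 126. ✓

g(x) = 4x^2 + 4x + 6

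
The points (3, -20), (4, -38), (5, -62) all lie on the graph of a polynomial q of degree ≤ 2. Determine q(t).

q(t) = -3t^2 + 3t - 2

Using the Lagrange interpolation formula with nodes 3, 4, 5:
  L_0(t) = (t - 4)(t - 5) / 2
  L_1(t) = (t - 3)(t - 5) / -1
  L_2(t) = (t - 3)(t - 4) / 2
Then q(t) = -20·L_0(t) - 38·L_1(t) - 62·L_2(t).
Expanding and collecting terms gives q(t) = -3t^2 + 3t - 2.
Check: q(5) = -62. ✓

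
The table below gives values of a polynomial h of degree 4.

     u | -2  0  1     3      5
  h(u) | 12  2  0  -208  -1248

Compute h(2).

Using the Lagrange interpolation formula with nodes -2, 0, 1, 3, 5:
  L_0(u) = u(u - 1)(u - 3)(u - 5) / 210
  L_1(u) = (u + 2)(u - 1)(u - 3)(u - 5) / -30
  L_2(u) = (u + 2)u(u - 3)(u - 5) / 24
  L_3(u) = (u + 2)u(u - 1)(u - 5) / -60
  L_4(u) = (u + 2)u(u - 1)(u - 3) / 280
Then h(u) = 12·L_0(u) + 2·L_1(u) + 0·L_2(u) - 208·L_3(u) - 1248·L_4(u).
Expanding and collecting terms gives h(u) = -u^4 - 5u^3 - u^2 + 5u + 2.
Evaluating at u = 2: h(2) = -48.

-48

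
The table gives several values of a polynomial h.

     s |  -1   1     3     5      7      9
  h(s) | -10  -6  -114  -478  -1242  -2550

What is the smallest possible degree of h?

3

Forward differences of the values at s = -1, 1, 3, 5, 7, 9:
  h  : -10  -6  -114  -478  -1242  -2550
  Δ  : 4  -108  -364  -764  -1308
  Δ^2: -112  -256  -400  -544
  Δ^3: -144  -144  -144
  Δ^4: 0  0
  Δ^5: 0
The third differences are constant (-144) and nonzero, while all higher differences vanish, so the minimal degree is 3.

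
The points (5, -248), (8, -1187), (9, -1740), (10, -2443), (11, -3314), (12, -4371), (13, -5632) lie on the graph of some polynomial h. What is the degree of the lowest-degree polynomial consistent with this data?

Divided differences on the nodes 5, 8, 9, 10, 11, 12, 13:
  order 0: -248  -1187  -1740  -2443  -3314  -4371  -5632
  order 1: -313  -553  -703  -871  -1057  -1261
  order 2: -60  -75  -84  -93  -102
  order 3: -3  -3  -3  -3
  order 4: 0  0  0
  order 5: 0  0
  order 6: 0
The order-3 divided differences are all -3 (nonzero) and every higher order vanishes, so the data lies on a polynomial of degree exactly 3.

3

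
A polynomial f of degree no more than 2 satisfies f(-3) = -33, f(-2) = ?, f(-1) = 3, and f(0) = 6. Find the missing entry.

On equispaced nodes a degree-2 polynomial has vanishing third forward difference, so
  - f(-3) + 3·f(-2) - 3·f(-1) + f(0) = 0.
Substituting the known values and solving for f(-2):
  3·f(-2) = -30
  f(-2) = -10.

-10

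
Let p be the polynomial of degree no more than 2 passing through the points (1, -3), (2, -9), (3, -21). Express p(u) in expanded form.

Write p(u) = au^2 + bu + c. Substituting each data point gives a linear system:
  a + b + c = -3
  4a + 2b + c = -9
  9a + 3b + c = -21
Solving the system yields a = -3, b = 3, c = -3.
So p(u) = -3u² + 3u - 3.
Check: p(1) = -3. ✓

p(u) = -3u^2 + 3u - 3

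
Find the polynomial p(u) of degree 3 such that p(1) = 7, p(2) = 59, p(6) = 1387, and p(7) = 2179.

p(u) = 6u^3 + 2u^2 + 4u - 5

Write p(u) = au^3 + bu^2 + cu + d. Substituting each data point gives a linear system:
  a + b + c + d = 7
  8a + 4b + 2c + d = 59
  216a + 36b + 6c + d = 1387
  343a + 49b + 7c + d = 2179
Solving the system yields a = 6, b = 2, c = 4, d = -5.
So p(u) = 6u³ + 2u² + 4u - 5.
Check: p(7) = 2179. ✓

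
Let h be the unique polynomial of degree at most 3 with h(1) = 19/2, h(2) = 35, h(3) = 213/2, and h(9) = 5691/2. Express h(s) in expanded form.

h(s) = 4s^3 - s^2 + (1/2)s + 6

Write h(s) = as^3 + bs^2 + cs + d. Substituting each data point gives a linear system:
  a + b + c + d = 19/2
  8a + 4b + 2c + d = 35
  27a + 9b + 3c + d = 213/2
  729a + 81b + 9c + d = 5691/2
Solving the system yields a = 4, b = -1, c = 1/2, d = 6.
So h(s) = 4s^3 - s^2 + (1/2)s + 6.
Check: h(1) = 19/2. ✓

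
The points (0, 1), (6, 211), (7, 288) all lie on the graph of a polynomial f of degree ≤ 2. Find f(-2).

Using the Lagrange interpolation formula with nodes 0, 6, 7:
  L_0(t) = (t - 6)(t - 7) / 42
  L_1(t) = t(t - 7) / -6
  L_2(t) = t(t - 6) / 7
Then f(t) = 1·L_0(t) + 211·L_1(t) + 288·L_2(t).
Expanding and collecting terms gives f(t) = 6t^2 - t + 1.
Evaluating at t = -2: f(-2) = 27.

27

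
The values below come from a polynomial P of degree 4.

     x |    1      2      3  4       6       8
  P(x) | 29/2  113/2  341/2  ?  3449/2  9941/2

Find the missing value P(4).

845/2

The 5 known points determine the degree-4 polynomial uniquely.
Write P(x) = ax^4 + bx^3 + cx^2 + dx + e. Substituting each data point gives a linear system:
  a + b + c + d + e = 29/2
  16a + 8b + 4c + 2d + e = 113/2
  81a + 27b + 9c + 3d + e = 341/2
  1296a + 216b + 36c + 6d + e = 3449/2
  4096a + 512b + 64c + 8d + e = 9941/2
Solving the system yields a = 1, b = 1, c = 5, d = 5, e = 5/2.
So P(x) = x⁴ + x³ + 5x² + 5x + 5/2.
Then P(4) = 845/2.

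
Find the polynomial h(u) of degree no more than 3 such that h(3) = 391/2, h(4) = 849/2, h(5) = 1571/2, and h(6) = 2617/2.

Write h(u) = au^3 + bu^2 + cu + d. Substituting each data point gives a linear system:
  27a + 9b + 3c + d = 391/2
  64a + 16b + 4c + d = 849/2
  125a + 25b + 5c + d = 1571/2
  216a + 36b + 6c + d = 2617/2
Solving the system yields a = 5, b = 6, c = 2, d = 1/2.
So h(u) = 5u³ + 6u² + 2u + 1/2.
Check: h(5) = 1571/2. ✓

h(u) = 5u^3 + 6u^2 + 2u + 1/2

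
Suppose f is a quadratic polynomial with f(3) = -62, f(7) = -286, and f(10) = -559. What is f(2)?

Using the Lagrange interpolation formula with nodes 3, 7, 10:
  L_0(n) = (n - 7)(n - 10) / 28
  L_1(n) = (n - 3)(n - 10) / -12
  L_2(n) = (n - 3)(n - 7) / 21
Then f(n) = -62·L_0(n) - 286·L_1(n) - 559·L_2(n).
Expanding and collecting terms gives f(n) = -5n^2 - 6n + 1.
Evaluating at n = 2: f(2) = -31.

-31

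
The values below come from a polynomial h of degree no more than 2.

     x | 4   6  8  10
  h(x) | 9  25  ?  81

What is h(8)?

The 3 known points determine the degree-2 polynomial uniquely.
Write h(x) = ax^2 + bx + c. Substituting each data point gives a linear system:
  16a + 4b + c = 9
  36a + 6b + c = 25
  100a + 10b + c = 81
Solving the system yields a = 1, b = -2, c = 1.
So h(x) = x^2 - 2x + 1.
Then h(8) = 49.

49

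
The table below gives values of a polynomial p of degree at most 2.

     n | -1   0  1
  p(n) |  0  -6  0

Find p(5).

144

Write p(n) = an^2 + bn + c. Substituting each data point gives a linear system:
  a - b + c = 0
  c = -6
  a + b + c = 0
Solving the system yields a = 6, b = 0, c = -6.
So p(n) = 6n^2 - 6.
Then p(5) = 144.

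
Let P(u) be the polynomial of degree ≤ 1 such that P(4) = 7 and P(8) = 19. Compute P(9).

22

Using the Lagrange interpolation formula with nodes 4, 8:
  L_0(u) = (u - 8) / -4
  L_1(u) = (u - 4) / 4
Then P(u) = 7·L_0(u) + 19·L_1(u).
Expanding and collecting terms gives P(u) = 3u - 5.
Evaluating at u = 9: P(9) = 22.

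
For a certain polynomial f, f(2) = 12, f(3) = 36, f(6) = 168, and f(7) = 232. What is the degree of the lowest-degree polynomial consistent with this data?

2

Divided differences on the nodes 2, 3, 6, 7:
  order 0: 12  36  168  232
  order 1: 24  44  64
  order 2: 5  5
  order 3: 0
The order-2 divided differences are all 5 (nonzero) and every higher order vanishes, so the data lies on a polynomial of degree exactly 2.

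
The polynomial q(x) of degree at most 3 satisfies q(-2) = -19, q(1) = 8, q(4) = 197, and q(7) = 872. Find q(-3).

-48

Forward differences of the values at x = -2, 1, 4, 7:
  q  : -19  8  197  872
  Δ  : 27  189  675
  Δ^2: 162  486
  Δ^3: 324
The third differences are constant, confirming degree 3.
Interpolating (Newton forward form) and evaluating at x = -3 gives q(-3) = -48.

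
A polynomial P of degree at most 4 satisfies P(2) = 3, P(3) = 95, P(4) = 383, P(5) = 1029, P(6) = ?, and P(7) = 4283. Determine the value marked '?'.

The 5 known points determine the degree-4 polynomial uniquely.
Write P(s) = as^4 + bs^3 + cs^2 + ds + e. Substituting each data point gives a linear system:
  16a + 8b + 4c + 2d + e = 3
  81a + 27b + 9c + 3d + e = 95
  256a + 64b + 16c + 4d + e = 383
  625a + 125b + 25c + 5d + e = 1029
  2401a + 343b + 49c + 7d + e = 4283
Solving the system yields a = 2, b = -1, c = -3, d = -4, e = -1.
So P(s) = 2s^4 - s^3 - 3s^2 - 4s - 1.
Then P(6) = 2243.

2243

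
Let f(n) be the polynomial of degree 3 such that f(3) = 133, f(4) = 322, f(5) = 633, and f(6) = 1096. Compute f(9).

3697

Write f(n) = an^3 + bn^2 + cn + d. Substituting each data point gives a linear system:
  27a + 9b + 3c + d = 133
  64a + 16b + 4c + d = 322
  125a + 25b + 5c + d = 633
  216a + 36b + 6c + d = 1096
Solving the system yields a = 5, b = 1, c = -3, d = -2.
So f(n) = 5n^3 + n^2 - 3n - 2.
Then f(9) = 3697.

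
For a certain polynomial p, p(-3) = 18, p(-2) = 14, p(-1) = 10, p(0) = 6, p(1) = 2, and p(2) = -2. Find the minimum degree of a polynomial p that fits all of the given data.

1

Forward differences of the values at s = -3, -2, -1, 0, 1, 2:
  p  : 18  14  10  6  2  -2
  Δ  : -4  -4  -4  -4  -4
  Δ^2: 0  0  0  0
  Δ^3: 0  0  0
  Δ^4: 0  0
  Δ^5: 0
The first differences are constant (-4) and nonzero, while all higher differences vanish, so the minimal degree is 1.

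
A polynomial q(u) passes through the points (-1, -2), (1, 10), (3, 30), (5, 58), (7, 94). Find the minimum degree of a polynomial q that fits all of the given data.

2

Forward differences of the values at u = -1, 1, 3, 5, 7:
  q  : -2  10  30  58  94
  Δ  : 12  20  28  36
  Δ^2: 8  8  8
  Δ^3: 0  0
  Δ^4: 0
The second differences are constant (8) and nonzero, while all higher differences vanish, so the minimal degree is 2.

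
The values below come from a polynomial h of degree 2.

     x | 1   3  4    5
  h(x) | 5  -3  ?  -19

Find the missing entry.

The 3 known points determine the degree-2 polynomial uniquely.
Write h(x) = ax^2 + bx + c. Substituting each data point gives a linear system:
  a + b + c = 5
  9a + 3b + c = -3
  25a + 5b + c = -19
Solving the system yields a = -1, b = 0, c = 6.
So h(x) = -x^2 + 6.
Then h(4) = -10.

-10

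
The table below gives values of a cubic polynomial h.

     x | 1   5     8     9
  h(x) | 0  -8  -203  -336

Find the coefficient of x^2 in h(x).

5

Write h(x) = ax^3 + bx^2 + cx + d. Substituting each data point gives a linear system:
  a + b + c + d = 0
  125a + 25b + 5c + d = -8
  512a + 64b + 8c + d = -203
  729a + 81b + 9c + d = -336
Solving the system yields a = -1, b = 5, c = -1, d = -3.
So h(x) = -x³ + 5x² - x - 3.
The coefficient of x^2 is 5.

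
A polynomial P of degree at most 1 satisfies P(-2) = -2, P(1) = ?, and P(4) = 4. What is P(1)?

1

The 2 known points determine the degree-1 polynomial uniquely.
Write P(t) = at + b. Substituting each data point gives a linear system:
  -2a + b = -2
  4a + b = 4
Solving the system yields a = 1, b = 0.
So P(t) = t.
Then P(1) = 1.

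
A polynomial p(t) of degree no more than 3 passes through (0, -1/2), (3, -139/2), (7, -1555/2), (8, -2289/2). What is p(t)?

p(t) = -2t^3 - 2t^2 + t - 1/2

Write p(t) = at^3 + bt^2 + ct + d. Substituting each data point gives a linear system:
  d = -1/2
  27a + 9b + 3c + d = -139/2
  343a + 49b + 7c + d = -1555/2
  512a + 64b + 8c + d = -2289/2
Solving the system yields a = -2, b = -2, c = 1, d = -1/2.
So p(t) = -2t^3 - 2t^2 + t - 1/2.
Check: p(3) = -139/2. ✓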